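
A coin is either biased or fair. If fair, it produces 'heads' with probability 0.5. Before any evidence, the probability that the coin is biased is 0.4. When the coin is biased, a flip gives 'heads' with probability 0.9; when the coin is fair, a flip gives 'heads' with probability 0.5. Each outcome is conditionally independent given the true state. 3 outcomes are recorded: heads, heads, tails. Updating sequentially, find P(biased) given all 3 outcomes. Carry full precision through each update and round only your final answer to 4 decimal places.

After 'heads': P(biased) = 0.9·0.4000 / (0.9·0.4000 + 0.5·0.6000) ≈ 0.5455
After 'heads': P(biased) = 0.9·0.5455 / (0.9·0.5455 + 0.5·0.4545) ≈ 0.6835
After 'tails': P(biased) = 0.1·0.6835 / (0.1·0.6835 + 0.5·0.3165) ≈ 0.3017

0.3017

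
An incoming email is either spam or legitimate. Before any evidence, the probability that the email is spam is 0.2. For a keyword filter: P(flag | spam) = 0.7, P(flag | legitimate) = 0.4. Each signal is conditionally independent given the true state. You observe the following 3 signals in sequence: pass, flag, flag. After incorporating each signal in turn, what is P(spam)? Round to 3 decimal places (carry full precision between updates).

0.277

After 'pass': P(spam) = 0.3·0.2000 / (0.3·0.2000 + 0.6·0.8000) ≈ 0.1111
After 'flag': P(spam) = 0.7·0.1111 / (0.7·0.1111 + 0.4·0.8889) ≈ 0.1795
After 'flag': P(spam) = 0.7·0.1795 / (0.7·0.1795 + 0.4·0.8205) ≈ 0.2768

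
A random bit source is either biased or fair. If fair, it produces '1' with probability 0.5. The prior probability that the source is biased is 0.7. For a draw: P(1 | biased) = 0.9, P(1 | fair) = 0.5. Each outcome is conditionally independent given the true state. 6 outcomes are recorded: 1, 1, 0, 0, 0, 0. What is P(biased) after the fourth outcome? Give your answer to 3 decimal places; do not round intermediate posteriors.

Each posterior becomes the prior for the next update.
After '1': P(biased) = 0.9·0.7000 / (0.9·0.7000 + 0.5·0.3000) ≈ 0.8077
After '1': P(biased) = 0.9·0.8077 / (0.9·0.8077 + 0.5·0.1923) ≈ 0.8832
After '0': P(biased) = 0.1·0.8832 / (0.1·0.8832 + 0.5·0.1168) ≈ 0.6019
After '0': P(biased) = 0.1·0.6019 / (0.1·0.6019 + 0.5·0.3981) ≈ 0.2322

0.232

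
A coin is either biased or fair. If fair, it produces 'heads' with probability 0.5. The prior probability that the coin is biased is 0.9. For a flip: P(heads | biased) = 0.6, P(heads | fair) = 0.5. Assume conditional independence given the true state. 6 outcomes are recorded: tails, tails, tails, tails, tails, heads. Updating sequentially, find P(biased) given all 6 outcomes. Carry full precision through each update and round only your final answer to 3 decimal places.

0.780

Apply Bayes' rule sequentially, carrying P(biased) forward.
After 'tails': P(biased) = 0.4·0.9000 / (0.4·0.9000 + 0.5·0.1000) ≈ 0.8780
After 'tails': P(biased) = 0.4·0.8780 / (0.4·0.8780 + 0.5·0.1220) ≈ 0.8521
After 'tails': P(biased) = 0.4·0.8521 / (0.4·0.8521 + 0.5·0.1479) ≈ 0.8217
After 'tails': P(biased) = 0.4·0.8217 / (0.4·0.8217 + 0.5·0.1783) ≈ 0.7866
After 'tails': P(biased) = 0.4·0.7866 / (0.4·0.7866 + 0.5·0.2134) ≈ 0.7468
After 'heads': P(biased) = 0.6·0.7468 / (0.6·0.7468 + 0.5·0.2532) ≈ 0.7797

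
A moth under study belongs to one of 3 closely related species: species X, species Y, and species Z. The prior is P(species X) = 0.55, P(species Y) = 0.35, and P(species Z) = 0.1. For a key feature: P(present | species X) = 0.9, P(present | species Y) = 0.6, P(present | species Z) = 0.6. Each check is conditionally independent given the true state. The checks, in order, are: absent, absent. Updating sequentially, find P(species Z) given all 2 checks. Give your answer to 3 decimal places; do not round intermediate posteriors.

0.206

Apply Bayes' rule sequentially, carrying P(species Z) forward.
After 'absent': normaliser = 0.1·0.5500 + 0.4·0.3500 + 0.4·0.1000; P(species X) ≈ 0.2340, P(species Y) ≈ 0.5957, P(species Z) ≈ 0.1702
After 'absent': normaliser = 0.1·0.2340 + 0.4·0.5957 + 0.4·0.1702; P(species X) ≈ 0.0710, P(species Y) ≈ 0.7226, P(species Z) ≈ 0.2065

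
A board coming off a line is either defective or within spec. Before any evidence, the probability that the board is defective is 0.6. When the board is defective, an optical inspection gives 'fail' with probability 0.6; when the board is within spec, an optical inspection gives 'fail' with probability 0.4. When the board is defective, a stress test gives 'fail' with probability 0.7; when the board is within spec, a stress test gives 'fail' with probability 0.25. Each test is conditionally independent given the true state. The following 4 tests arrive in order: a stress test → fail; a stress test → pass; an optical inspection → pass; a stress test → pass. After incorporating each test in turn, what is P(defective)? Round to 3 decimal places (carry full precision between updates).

After a stress test='fail': P(defective) = 0.7·0.6000 / (0.7·0.6000 + 0.25·0.4000) ≈ 0.8077
After a stress test='pass': P(defective) = 0.3·0.8077 / (0.3·0.8077 + 0.75·0.1923) ≈ 0.6269
After an optical inspection='pass': P(defective) = 0.4·0.6269 / (0.4·0.6269 + 0.6·0.3731) ≈ 0.5283
After a stress test='pass': P(defective) = 0.3·0.5283 / (0.3·0.5283 + 0.75·0.4717) ≈ 0.3094

0.309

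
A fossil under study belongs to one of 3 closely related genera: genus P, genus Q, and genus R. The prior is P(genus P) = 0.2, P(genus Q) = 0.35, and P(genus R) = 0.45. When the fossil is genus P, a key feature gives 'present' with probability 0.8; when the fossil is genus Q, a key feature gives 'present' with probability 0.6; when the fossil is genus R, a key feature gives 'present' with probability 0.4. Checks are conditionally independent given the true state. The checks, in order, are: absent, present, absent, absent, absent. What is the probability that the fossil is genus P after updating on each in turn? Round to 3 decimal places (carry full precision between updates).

After 'absent': normaliser = 0.2·0.2000 + 0.4·0.3500 + 0.6·0.4500; P(genus P) ≈ 0.0889, P(genus Q) ≈ 0.3111, P(genus R) ≈ 0.6000
After 'present': normaliser = 0.8·0.0889 + 0.6·0.3111 + 0.4·0.6000; P(genus P) ≈ 0.1429, P(genus Q) ≈ 0.3750, P(genus R) ≈ 0.4821
After 'absent': normaliser = 0.2·0.1429 + 0.4·0.3750 + 0.6·0.4821; P(genus P) ≈ 0.0611, P(genus Q) ≈ 0.3206, P(genus R) ≈ 0.6183
After 'absent': normaliser = 0.2·0.0611 + 0.4·0.3206 + 0.6·0.6183; P(genus P) ≈ 0.0239, P(genus Q) ≈ 0.2507, P(genus R) ≈ 0.7254
After 'absent': normaliser = 0.2·0.0239 + 0.4·0.2507 + 0.6·0.7254; P(genus P) ≈ 0.0088, P(genus Q) ≈ 0.1856, P(genus R) ≈ 0.8055

0.009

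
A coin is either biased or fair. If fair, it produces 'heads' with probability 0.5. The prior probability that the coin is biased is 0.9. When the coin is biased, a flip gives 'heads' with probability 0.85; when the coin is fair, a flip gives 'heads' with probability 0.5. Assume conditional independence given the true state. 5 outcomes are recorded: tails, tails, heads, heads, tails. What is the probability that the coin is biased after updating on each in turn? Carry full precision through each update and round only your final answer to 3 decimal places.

0.413

After 'tails': P(biased) = 0.15·0.9000 / (0.15·0.9000 + 0.5·0.1000) ≈ 0.7297
After 'tails': P(biased) = 0.15·0.7297 / (0.15·0.7297 + 0.5·0.2703) ≈ 0.4475
After 'heads': P(biased) = 0.85·0.4475 / (0.85·0.4475 + 0.5·0.5525) ≈ 0.5793
After 'heads': P(biased) = 0.85·0.5793 / (0.85·0.5793 + 0.5·0.4207) ≈ 0.7007
After 'tails': P(biased) = 0.15·0.7007 / (0.15·0.7007 + 0.5·0.2993) ≈ 0.4125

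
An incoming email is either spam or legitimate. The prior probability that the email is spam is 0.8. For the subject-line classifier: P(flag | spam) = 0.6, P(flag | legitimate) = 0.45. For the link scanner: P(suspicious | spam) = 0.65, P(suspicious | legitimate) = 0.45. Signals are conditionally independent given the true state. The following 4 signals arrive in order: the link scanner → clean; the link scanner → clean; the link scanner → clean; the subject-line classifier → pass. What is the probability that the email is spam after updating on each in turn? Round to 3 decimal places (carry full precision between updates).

0.428

After the link scanner='clean': P(spam) = 0.35·0.8000 / (0.35·0.8000 + 0.55·0.2000) ≈ 0.7179
After the link scanner='clean': P(spam) = 0.35·0.7179 / (0.35·0.7179 + 0.55·0.2821) ≈ 0.6183
After the link scanner='clean': P(spam) = 0.35·0.6183 / (0.35·0.6183 + 0.55·0.3817) ≈ 0.5076
After the subject-line classifier='pass': P(spam) = 0.4·0.5076 / (0.4·0.5076 + 0.55·0.4924) ≈ 0.4285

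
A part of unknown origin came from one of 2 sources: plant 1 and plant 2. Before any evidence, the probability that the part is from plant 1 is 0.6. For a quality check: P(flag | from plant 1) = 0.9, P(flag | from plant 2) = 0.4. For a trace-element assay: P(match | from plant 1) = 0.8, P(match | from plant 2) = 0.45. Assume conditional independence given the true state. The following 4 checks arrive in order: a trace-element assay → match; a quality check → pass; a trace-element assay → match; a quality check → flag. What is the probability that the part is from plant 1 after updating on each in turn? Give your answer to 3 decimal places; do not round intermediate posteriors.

After a trace-element assay='match': P(plant 1) = 0.8·0.6000 / (0.8·0.6000 + 0.45·0.4000) ≈ 0.7273
After a quality check='pass': P(plant 1) = 0.1·0.7273 / (0.1·0.7273 + 0.6·0.2727) ≈ 0.3077
After a trace-element assay='match': P(plant 1) = 0.8·0.3077 / (0.8·0.3077 + 0.45·0.6923) ≈ 0.4414
After a quality check='flag': P(plant 1) = 0.9·0.4414 / (0.9·0.4414 + 0.4·0.5586) ≈ 0.6400

0.640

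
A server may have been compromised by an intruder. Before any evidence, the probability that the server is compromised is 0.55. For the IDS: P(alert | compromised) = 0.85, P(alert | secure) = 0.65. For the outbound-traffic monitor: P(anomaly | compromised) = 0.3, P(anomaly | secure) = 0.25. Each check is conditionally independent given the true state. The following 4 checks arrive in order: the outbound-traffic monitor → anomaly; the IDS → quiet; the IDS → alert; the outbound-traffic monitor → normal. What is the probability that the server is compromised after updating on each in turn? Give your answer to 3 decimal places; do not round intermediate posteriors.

0.434

Apply Bayes' rule sequentially, carrying P(compromised) forward.
After the outbound-traffic monitor='anomaly': P(compromised) = 0.3·0.5500 / (0.3·0.5500 + 0.25·0.4500) ≈ 0.5946
After the IDS='quiet': P(compromised) = 0.15·0.5946 / (0.15·0.5946 + 0.35·0.4054) ≈ 0.3860
After the IDS='alert': P(compromised) = 0.85·0.3860 / (0.85·0.3860 + 0.65·0.6140) ≈ 0.4511
After the outbound-traffic monitor='normal': P(compromised) = 0.7·0.4511 / (0.7·0.4511 + 0.75·0.5489) ≈ 0.4341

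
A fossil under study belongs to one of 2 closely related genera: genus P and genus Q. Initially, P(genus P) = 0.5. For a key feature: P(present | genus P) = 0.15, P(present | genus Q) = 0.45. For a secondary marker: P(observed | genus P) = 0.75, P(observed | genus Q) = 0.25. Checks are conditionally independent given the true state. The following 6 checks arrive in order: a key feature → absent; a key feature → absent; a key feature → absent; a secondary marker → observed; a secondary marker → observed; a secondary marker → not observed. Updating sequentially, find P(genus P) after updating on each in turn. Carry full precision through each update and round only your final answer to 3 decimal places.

0.917

Apply Bayes' rule sequentially, carrying P(genus P) forward.
After a key feature='absent': P(genus P) = 0.85·0.5000 / (0.85·0.5000 + 0.55·0.5000) ≈ 0.6071
After a key feature='absent': P(genus P) = 0.85·0.6071 / (0.85·0.6071 + 0.55·0.3929) ≈ 0.7049
After a key feature='absent': P(genus P) = 0.85·0.7049 / (0.85·0.7049 + 0.55·0.2951) ≈ 0.7868
After a secondary marker='observed': P(genus P) = 0.75·0.7868 / (0.75·0.7868 + 0.25·0.2132) ≈ 0.9172
After a secondary marker='observed': P(genus P) = 0.75·0.9172 / (0.75·0.9172 + 0.25·0.0828) ≈ 0.9708
After a secondary marker='not observed': P(genus P) = 0.25·0.9708 / (0.25·0.9708 + 0.75·0.0292) ≈ 0.9172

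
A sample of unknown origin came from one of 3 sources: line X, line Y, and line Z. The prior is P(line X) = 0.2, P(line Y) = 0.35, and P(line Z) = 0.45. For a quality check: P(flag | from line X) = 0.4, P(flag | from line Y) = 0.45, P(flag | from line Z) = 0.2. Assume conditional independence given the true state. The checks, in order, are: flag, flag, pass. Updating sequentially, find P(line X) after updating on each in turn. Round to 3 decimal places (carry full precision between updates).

0.265

After 'flag': normaliser = 0.4·0.2000 + 0.45·0.3500 + 0.2·0.4500; P(line X) ≈ 0.2443, P(line Y) ≈ 0.4809, P(line Z) ≈ 0.2748
After 'flag': normaliser = 0.4·0.2443 + 0.45·0.4809 + 0.2·0.2748; P(line X) ≈ 0.2647, P(line Y) ≈ 0.5863, P(line Z) ≈ 0.1489
After 'pass': normaliser = 0.6·0.2647 + 0.55·0.5863 + 0.8·0.1489; P(line X) ≈ 0.2645, P(line Y) ≈ 0.5371, P(line Z) ≈ 0.1984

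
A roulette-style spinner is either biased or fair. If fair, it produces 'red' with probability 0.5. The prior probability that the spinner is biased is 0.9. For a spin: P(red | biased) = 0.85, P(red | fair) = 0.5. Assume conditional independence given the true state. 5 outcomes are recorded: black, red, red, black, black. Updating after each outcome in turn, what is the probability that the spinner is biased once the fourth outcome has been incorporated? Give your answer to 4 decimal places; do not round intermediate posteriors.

Apply Bayes' rule sequentially, carrying P(biased) forward.
After 'black': P(biased) = 0.15·0.9000 / (0.15·0.9000 + 0.5·0.1000) ≈ 0.7297
After 'red': P(biased) = 0.85·0.7297 / (0.85·0.7297 + 0.5·0.2703) ≈ 0.8211
After 'red': P(biased) = 0.85·0.8211 / (0.85·0.8211 + 0.5·0.1789) ≈ 0.8864
After 'black': P(biased) = 0.15·0.8864 / (0.15·0.8864 + 0.5·0.1136) ≈ 0.7007

0.7007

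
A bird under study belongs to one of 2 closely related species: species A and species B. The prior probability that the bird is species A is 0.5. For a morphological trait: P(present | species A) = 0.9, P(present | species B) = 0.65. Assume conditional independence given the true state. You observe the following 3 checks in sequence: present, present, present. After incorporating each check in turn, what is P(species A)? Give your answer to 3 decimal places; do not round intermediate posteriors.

After 'present': P(species A) = 0.9·0.5000 / (0.9·0.5000 + 0.65·0.5000) ≈ 0.5806
After 'present': P(species A) = 0.9·0.5806 / (0.9·0.5806 + 0.65·0.4194) ≈ 0.6572
After 'present': P(species A) = 0.9·0.6572 / (0.9·0.6572 + 0.65·0.3428) ≈ 0.7264

0.726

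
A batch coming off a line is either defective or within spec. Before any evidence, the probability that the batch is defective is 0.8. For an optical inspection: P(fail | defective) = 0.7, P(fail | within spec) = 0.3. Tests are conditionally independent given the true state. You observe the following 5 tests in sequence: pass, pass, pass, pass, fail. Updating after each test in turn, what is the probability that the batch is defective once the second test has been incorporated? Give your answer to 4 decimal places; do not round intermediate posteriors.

Each posterior becomes the prior for the next update.
After 'pass': P(defective) = 0.3·0.8000 / (0.3·0.8000 + 0.7·0.2000) ≈ 0.6316
After 'pass': P(defective) = 0.3·0.6316 / (0.3·0.6316 + 0.7·0.3684) ≈ 0.4235

0.4235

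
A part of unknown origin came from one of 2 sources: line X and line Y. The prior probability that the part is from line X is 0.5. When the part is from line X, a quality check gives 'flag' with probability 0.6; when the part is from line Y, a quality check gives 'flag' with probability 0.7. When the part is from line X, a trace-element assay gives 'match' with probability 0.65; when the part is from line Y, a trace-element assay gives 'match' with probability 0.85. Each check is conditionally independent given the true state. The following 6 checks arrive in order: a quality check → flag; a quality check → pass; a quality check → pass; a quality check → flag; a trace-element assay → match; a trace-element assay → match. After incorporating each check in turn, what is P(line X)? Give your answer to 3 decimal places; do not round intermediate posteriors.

After a quality check='flag': P(line X) = 0.6·0.5000 / (0.6·0.5000 + 0.7·0.5000) ≈ 0.4615
After a quality check='pass': P(line X) = 0.4·0.4615 / (0.4·0.4615 + 0.3·0.5385) ≈ 0.5333
After a quality check='pass': P(line X) = 0.4·0.5333 / (0.4·0.5333 + 0.3·0.4667) ≈ 0.6038
After a quality check='flag': P(line X) = 0.6·0.6038 / (0.6·0.6038 + 0.7·0.3962) ≈ 0.5664
After a trace-element assay='match': P(line X) = 0.65·0.5664 / (0.65·0.5664 + 0.85·0.4336) ≈ 0.4997
After a trace-element assay='match': P(line X) = 0.65·0.4997 / (0.65·0.4997 + 0.85·0.5003) ≈ 0.4330

0.433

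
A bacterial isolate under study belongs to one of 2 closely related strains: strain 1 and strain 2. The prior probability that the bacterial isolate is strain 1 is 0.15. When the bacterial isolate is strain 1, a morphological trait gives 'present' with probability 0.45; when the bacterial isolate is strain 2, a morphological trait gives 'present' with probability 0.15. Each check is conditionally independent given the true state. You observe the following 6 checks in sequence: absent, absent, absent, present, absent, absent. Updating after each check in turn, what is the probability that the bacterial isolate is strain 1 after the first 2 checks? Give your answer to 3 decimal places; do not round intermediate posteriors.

After 'absent': P(strain 1) = 0.55·0.1500 / (0.55·0.1500 + 0.85·0.8500) ≈ 0.1025
After 'absent': P(strain 1) = 0.55·0.1025 / (0.55·0.1025 + 0.85·0.8975) ≈ 0.0688

0.069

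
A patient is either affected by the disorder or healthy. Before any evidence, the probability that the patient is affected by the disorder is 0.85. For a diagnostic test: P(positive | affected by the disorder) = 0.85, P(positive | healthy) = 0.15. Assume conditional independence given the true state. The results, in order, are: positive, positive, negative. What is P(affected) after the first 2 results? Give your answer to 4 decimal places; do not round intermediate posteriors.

0.9945

After 'positive': P(affected) = 0.85·0.8500 / (0.85·0.8500 + 0.15·0.1500) ≈ 0.9698
After 'positive': P(affected) = 0.85·0.9698 / (0.85·0.9698 + 0.15·0.0302) ≈ 0.9945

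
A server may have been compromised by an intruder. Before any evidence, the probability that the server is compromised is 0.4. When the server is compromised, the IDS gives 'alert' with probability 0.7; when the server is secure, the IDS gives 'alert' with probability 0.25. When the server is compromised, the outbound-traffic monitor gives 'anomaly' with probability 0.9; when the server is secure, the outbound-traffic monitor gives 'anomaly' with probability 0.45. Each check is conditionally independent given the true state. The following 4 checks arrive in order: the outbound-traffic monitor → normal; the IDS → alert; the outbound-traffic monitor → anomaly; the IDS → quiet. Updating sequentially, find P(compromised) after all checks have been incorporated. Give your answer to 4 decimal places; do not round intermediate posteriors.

After the outbound-traffic monitor='normal': P(compromised) = 0.1·0.4000 / (0.1·0.4000 + 0.55·0.6000) ≈ 0.1081
After the IDS='alert': P(compromised) = 0.7·0.1081 / (0.7·0.1081 + 0.25·0.8919) ≈ 0.2534
After the outbound-traffic monitor='anomaly': P(compromised) = 0.9·0.2534 / (0.9·0.2534 + 0.45·0.7466) ≈ 0.4043
After the IDS='quiet': P(compromised) = 0.3·0.4043 / (0.3·0.4043 + 0.75·0.5957) ≈ 0.2135

0.2135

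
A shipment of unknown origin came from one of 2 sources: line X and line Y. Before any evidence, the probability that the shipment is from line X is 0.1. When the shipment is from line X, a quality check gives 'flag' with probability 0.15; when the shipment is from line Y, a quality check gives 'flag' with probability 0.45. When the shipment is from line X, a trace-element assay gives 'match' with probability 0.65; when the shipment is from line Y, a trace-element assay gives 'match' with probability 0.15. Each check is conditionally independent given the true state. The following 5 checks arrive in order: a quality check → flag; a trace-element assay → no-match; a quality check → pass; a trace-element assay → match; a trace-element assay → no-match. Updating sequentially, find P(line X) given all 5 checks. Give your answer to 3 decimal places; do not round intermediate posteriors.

0.040

After a quality check='flag': P(line X) = 0.15·0.1000 / (0.15·0.1000 + 0.45·0.9000) ≈ 0.0357
After a trace-element assay='no-match': P(line X) = 0.35·0.0357 / (0.35·0.0357 + 0.85·0.9643) ≈ 0.0150
After a quality check='pass': P(line X) = 0.85·0.0150 / (0.85·0.0150 + 0.55·0.9850) ≈ 0.0230
After a trace-element assay='match': P(line X) = 0.65·0.0230 / (0.65·0.0230 + 0.15·0.9770) ≈ 0.0927
After a trace-element assay='no-match': P(line X) = 0.35·0.0927 / (0.35·0.0927 + 0.85·0.9073) ≈ 0.0404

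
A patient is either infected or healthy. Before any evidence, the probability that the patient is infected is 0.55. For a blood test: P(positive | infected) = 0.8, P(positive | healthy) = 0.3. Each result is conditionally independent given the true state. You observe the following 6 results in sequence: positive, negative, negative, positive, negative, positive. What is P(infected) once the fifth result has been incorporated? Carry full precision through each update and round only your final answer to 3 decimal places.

After 'positive': P(infected) = 0.8·0.5500 / (0.8·0.5500 + 0.3·0.4500) ≈ 0.7652
After 'negative': P(infected) = 0.2·0.7652 / (0.2·0.7652 + 0.7·0.2348) ≈ 0.4822
After 'negative': P(infected) = 0.2·0.4822 / (0.2·0.4822 + 0.7·0.5178) ≈ 0.2101
After 'positive': P(infected) = 0.8·0.2101 / (0.8·0.2101 + 0.3·0.7899) ≈ 0.4150
After 'negative': P(infected) = 0.2·0.4150 / (0.2·0.4150 + 0.7·0.5850) ≈ 0.1685

0.169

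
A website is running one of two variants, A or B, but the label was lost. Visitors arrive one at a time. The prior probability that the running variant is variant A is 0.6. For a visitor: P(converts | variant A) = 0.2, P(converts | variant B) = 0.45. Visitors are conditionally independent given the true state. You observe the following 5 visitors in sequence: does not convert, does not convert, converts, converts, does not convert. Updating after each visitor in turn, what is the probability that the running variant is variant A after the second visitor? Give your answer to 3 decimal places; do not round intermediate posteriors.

After 'does not convert': P(A) = 0.8·0.6000 / (0.8·0.6000 + 0.55·0.4000) ≈ 0.6857
After 'does not convert': P(A) = 0.8·0.6857 / (0.8·0.6857 + 0.55·0.3143) ≈ 0.7604

0.760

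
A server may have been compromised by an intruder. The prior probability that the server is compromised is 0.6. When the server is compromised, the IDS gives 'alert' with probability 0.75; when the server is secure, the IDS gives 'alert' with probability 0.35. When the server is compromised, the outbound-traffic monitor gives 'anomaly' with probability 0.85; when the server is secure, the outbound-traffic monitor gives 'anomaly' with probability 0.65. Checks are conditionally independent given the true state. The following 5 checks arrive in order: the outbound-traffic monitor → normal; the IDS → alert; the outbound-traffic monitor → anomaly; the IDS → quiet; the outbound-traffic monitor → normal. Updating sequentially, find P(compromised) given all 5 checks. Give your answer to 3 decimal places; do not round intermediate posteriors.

Apply Bayes' rule sequentially, carrying P(compromised) forward.
After the outbound-traffic monitor='normal': P(compromised) = 0.15·0.6000 / (0.15·0.6000 + 0.35·0.4000) ≈ 0.3913
After the IDS='alert': P(compromised) = 0.75·0.3913 / (0.75·0.3913 + 0.35·0.6087) ≈ 0.5794
After the outbound-traffic monitor='anomaly': P(compromised) = 0.85·0.5794 / (0.85·0.5794 + 0.65·0.4206) ≈ 0.6430
After the IDS='quiet': P(compromised) = 0.25·0.6430 / (0.25·0.6430 + 0.65·0.3570) ≈ 0.4093
After the outbound-traffic monitor='normal': P(compromised) = 0.15·0.4093 / (0.15·0.4093 + 0.35·0.5907) ≈ 0.2290

0.229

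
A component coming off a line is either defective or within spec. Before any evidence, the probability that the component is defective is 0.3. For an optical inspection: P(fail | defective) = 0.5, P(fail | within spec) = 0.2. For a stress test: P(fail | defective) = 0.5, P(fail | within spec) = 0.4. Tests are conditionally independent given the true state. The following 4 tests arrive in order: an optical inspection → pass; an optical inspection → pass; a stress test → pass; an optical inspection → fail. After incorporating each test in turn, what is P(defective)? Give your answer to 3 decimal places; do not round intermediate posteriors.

0.259

After an optical inspection='pass': P(defective) = 0.5·0.3000 / (0.5·0.3000 + 0.8·0.7000) ≈ 0.2113
After an optical inspection='pass': P(defective) = 0.5·0.2113 / (0.5·0.2113 + 0.8·0.7887) ≈ 0.1434
After a stress test='pass': P(defective) = 0.5·0.1434 / (0.5·0.1434 + 0.6·0.8566) ≈ 0.1224
After an optical inspection='fail': P(defective) = 0.5·0.1224 / (0.5·0.1224 + 0.2·0.8776) ≈ 0.2586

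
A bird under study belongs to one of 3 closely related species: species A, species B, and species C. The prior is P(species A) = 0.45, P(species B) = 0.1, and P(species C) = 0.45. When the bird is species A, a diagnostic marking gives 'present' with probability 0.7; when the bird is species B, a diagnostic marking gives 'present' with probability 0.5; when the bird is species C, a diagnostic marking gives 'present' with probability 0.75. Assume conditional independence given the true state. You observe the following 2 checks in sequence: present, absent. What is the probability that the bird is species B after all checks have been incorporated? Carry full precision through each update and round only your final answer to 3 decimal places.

After 'present': normaliser = 0.7·0.4500 + 0.5·0.1000 + 0.75·0.4500; P(species A) ≈ 0.4484, P(species B) ≈ 0.0712, P(species C) ≈ 0.4804
After 'absent': normaliser = 0.3·0.4484 + 0.5·0.0712 + 0.25·0.4804; P(species A) ≈ 0.4635, P(species B) ≈ 0.1226, P(species C) ≈ 0.4139

0.123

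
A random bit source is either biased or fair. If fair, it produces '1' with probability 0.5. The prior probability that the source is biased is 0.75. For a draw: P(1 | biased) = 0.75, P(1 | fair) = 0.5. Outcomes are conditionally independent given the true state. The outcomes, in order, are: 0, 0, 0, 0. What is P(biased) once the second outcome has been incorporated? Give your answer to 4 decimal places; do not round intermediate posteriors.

After '0': P(biased) = 0.25·0.7500 / (0.25·0.7500 + 0.5·0.2500) ≈ 0.6000
After '0': P(biased) = 0.25·0.6000 / (0.25·0.6000 + 0.5·0.4000) ≈ 0.4286

0.4286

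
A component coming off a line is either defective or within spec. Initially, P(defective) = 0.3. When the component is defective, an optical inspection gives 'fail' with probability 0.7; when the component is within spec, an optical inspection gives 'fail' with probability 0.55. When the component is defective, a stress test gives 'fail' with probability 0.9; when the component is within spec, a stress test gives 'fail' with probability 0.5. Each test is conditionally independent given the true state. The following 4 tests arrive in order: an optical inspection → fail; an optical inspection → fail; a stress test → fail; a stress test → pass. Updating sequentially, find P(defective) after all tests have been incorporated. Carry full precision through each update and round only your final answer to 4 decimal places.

0.1999

After an optical inspection='fail': P(defective) = 0.7·0.3000 / (0.7·0.3000 + 0.55·0.7000) ≈ 0.3529
After an optical inspection='fail': P(defective) = 0.7·0.3529 / (0.7·0.3529 + 0.55·0.6471) ≈ 0.4098
After a stress test='fail': P(defective) = 0.9·0.4098 / (0.9·0.4098 + 0.5·0.5902) ≈ 0.5555
After a stress test='pass': P(defective) = 0.1·0.5555 / (0.1·0.5555 + 0.5·0.4445) ≈ 0.1999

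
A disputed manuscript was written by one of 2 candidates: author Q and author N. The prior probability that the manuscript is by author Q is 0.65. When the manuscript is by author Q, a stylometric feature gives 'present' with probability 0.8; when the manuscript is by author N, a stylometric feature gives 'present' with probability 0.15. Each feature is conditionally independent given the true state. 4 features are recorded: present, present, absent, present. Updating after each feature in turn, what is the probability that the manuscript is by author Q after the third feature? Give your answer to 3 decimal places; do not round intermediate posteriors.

Each posterior becomes the prior for the next update.
After 'present': P(author Q) = 0.8·0.6500 / (0.8·0.6500 + 0.15·0.3500) ≈ 0.9083
After 'present': P(author Q) = 0.8·0.9083 / (0.8·0.9083 + 0.15·0.0917) ≈ 0.9814
After 'absent': P(author Q) = 0.2·0.9814 / (0.2·0.9814 + 0.85·0.0186) ≈ 0.9255

0.926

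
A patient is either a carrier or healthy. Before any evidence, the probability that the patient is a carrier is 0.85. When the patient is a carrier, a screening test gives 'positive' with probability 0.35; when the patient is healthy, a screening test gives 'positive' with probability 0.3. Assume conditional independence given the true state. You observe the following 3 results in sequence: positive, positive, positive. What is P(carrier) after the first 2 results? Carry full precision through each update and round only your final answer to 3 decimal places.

0.885

After 'positive': P(carrier) = 0.35·0.8500 / (0.35·0.8500 + 0.3·0.1500) ≈ 0.8686
After 'positive': P(carrier) = 0.35·0.8686 / (0.35·0.8686 + 0.3·0.1314) ≈ 0.8852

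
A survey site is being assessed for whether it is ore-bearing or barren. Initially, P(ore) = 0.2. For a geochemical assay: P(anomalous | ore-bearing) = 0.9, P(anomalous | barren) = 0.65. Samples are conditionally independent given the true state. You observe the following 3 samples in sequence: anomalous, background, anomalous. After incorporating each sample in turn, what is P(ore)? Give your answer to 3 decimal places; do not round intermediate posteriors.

After 'anomalous': P(ore) = 0.9·0.2000 / (0.9·0.2000 + 0.65·0.8000) ≈ 0.2571
After 'background': P(ore) = 0.1·0.2571 / (0.1·0.2571 + 0.35·0.7429) ≈ 0.0900
After 'anomalous': P(ore) = 0.9·0.0900 / (0.9·0.0900 + 0.65·0.9100) ≈ 0.1204

0.120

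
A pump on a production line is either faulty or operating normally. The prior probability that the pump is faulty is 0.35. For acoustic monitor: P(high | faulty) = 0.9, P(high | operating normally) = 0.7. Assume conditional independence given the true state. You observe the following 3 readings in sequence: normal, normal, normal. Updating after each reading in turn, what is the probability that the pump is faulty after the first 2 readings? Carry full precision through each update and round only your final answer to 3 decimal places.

Each posterior becomes the prior for the next update.
After 'normal': P(faulty) = 0.1·0.3500 / (0.1·0.3500 + 0.3·0.6500) ≈ 0.1522
After 'normal': P(faulty) = 0.1·0.1522 / (0.1·0.1522 + 0.3·0.8478) ≈ 0.0565

0.056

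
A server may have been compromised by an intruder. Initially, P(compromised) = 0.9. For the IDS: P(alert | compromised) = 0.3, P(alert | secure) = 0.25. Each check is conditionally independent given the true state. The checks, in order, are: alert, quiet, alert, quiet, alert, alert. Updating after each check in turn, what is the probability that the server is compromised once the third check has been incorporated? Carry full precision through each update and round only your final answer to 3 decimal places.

After 'alert': P(compromised) = 0.3·0.9000 / (0.3·0.9000 + 0.25·0.1000) ≈ 0.9153
After 'quiet': P(compromised) = 0.7·0.9153 / (0.7·0.9153 + 0.75·0.0847) ≈ 0.9097
After 'alert': P(compromised) = 0.3·0.9097 / (0.3·0.9097 + 0.25·0.0903) ≈ 0.9236

0.924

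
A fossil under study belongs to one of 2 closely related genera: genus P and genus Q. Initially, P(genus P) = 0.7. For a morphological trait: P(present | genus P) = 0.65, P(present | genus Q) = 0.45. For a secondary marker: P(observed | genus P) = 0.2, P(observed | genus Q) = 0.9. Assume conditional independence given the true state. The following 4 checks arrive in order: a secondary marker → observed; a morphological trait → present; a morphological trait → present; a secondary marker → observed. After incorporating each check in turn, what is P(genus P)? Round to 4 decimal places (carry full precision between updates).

0.1938

Each posterior becomes the prior for the next update.
After a secondary marker='observed': P(genus P) = 0.2·0.7000 / (0.2·0.7000 + 0.9·0.3000) ≈ 0.3415
After a morphological trait='present': P(genus P) = 0.65·0.3415 / (0.65·0.3415 + 0.45·0.6585) ≈ 0.4282
After a morphological trait='present': P(genus P) = 0.65·0.4282 / (0.65·0.4282 + 0.45·0.5718) ≈ 0.5197
After a secondary marker='observed': P(genus P) = 0.2·0.5197 / (0.2·0.5197 + 0.9·0.4803) ≈ 0.1938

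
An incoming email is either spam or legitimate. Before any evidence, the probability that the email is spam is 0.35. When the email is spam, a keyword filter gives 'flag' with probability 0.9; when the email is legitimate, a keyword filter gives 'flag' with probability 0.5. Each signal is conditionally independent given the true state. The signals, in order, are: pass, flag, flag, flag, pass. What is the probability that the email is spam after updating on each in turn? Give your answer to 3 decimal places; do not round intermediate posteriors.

Apply Bayes' rule sequentially, carrying P(spam) forward.
After 'pass': P(spam) = 0.1·0.3500 / (0.1·0.3500 + 0.5·0.6500) ≈ 0.0972
After 'flag': P(spam) = 0.9·0.0972 / (0.9·0.0972 + 0.5·0.9028) ≈ 0.1624
After 'flag': P(spam) = 0.9·0.1624 / (0.9·0.1624 + 0.5·0.8376) ≈ 0.2587
After 'flag': P(spam) = 0.9·0.2587 / (0.9·0.2587 + 0.5·0.7413) ≈ 0.3858
After 'pass': P(spam) = 0.1·0.3858 / (0.1·0.3858 + 0.5·0.6142) ≈ 0.1116

0.112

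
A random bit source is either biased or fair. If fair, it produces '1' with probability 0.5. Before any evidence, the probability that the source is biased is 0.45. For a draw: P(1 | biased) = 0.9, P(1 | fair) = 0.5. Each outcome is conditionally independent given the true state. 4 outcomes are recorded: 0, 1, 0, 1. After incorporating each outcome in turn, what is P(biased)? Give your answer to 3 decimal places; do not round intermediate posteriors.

0.096

After '0': P(biased) = 0.1·0.4500 / (0.1·0.4500 + 0.5·0.5500) ≈ 0.1406
After '1': P(biased) = 0.9·0.1406 / (0.9·0.1406 + 0.5·0.8594) ≈ 0.2275
After '0': P(biased) = 0.1·0.2275 / (0.1·0.2275 + 0.5·0.7725) ≈ 0.0556
After '1': P(biased) = 0.9·0.0556 / (0.9·0.0556 + 0.5·0.9444) ≈ 0.0959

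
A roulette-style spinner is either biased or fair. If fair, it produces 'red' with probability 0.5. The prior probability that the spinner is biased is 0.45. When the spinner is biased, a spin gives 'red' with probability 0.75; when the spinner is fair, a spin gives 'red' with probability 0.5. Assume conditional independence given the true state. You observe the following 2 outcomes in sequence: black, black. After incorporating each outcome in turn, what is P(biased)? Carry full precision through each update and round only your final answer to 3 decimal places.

0.170

After 'black': P(biased) = 0.25·0.4500 / (0.25·0.4500 + 0.5·0.5500) ≈ 0.2903
After 'black': P(biased) = 0.25·0.2903 / (0.25·0.2903 + 0.5·0.7097) ≈ 0.1698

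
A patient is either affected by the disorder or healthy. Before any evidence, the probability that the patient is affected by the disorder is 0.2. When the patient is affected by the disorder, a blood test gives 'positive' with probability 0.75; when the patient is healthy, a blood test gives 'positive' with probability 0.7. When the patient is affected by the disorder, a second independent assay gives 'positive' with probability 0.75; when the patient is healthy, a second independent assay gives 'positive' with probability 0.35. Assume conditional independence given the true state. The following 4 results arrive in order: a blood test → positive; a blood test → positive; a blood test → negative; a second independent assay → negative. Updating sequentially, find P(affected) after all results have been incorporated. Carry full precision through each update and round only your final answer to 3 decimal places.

0.084

Apply Bayes' rule sequentially, carrying P(affected) forward.
After a blood test='positive': P(affected) = 0.75·0.2000 / (0.75·0.2000 + 0.7·0.8000) ≈ 0.2113
After a blood test='positive': P(affected) = 0.75·0.2113 / (0.75·0.2113 + 0.7·0.7887) ≈ 0.2230
After a blood test='negative': P(affected) = 0.25·0.2230 / (0.25·0.2230 + 0.3·0.7770) ≈ 0.1930
After a second independent assay='negative': P(affected) = 0.25·0.1930 / (0.25·0.1930 + 0.65·0.8070) ≈ 0.0842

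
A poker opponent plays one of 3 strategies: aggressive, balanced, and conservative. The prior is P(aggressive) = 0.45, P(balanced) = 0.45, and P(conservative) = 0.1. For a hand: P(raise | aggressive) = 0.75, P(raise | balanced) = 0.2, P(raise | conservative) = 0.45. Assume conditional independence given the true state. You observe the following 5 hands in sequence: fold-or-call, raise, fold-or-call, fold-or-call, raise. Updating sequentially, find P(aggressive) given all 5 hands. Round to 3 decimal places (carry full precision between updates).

Each posterior becomes the prior for the next update.
After 'fold-or-call': normaliser = 0.25·0.4500 + 0.8·0.4500 + 0.55·0.1000; P(aggressive) ≈ 0.2133, P(balanced) ≈ 0.6825, P(conservative) ≈ 0.1043
After 'raise': normaliser = 0.75·0.2133 + 0.2·0.6825 + 0.45·0.1043; P(aggressive) ≈ 0.4658, P(balanced) ≈ 0.3975, P(conservative) ≈ 0.1366
After 'fold-or-call': normaliser = 0.25·0.4658 + 0.8·0.3975 + 0.55·0.1366; P(aggressive) ≈ 0.2285, P(balanced) ≈ 0.6240, P(conservative) ≈ 0.1475
After 'fold-or-call': normaliser = 0.25·0.2285 + 0.8·0.6240 + 0.55·0.1475; P(aggressive) ≈ 0.0896, P(balanced) ≈ 0.7831, P(conservative) ≈ 0.1272
After 'raise': normaliser = 0.75·0.0896 + 0.2·0.7831 + 0.45·0.1272; P(aggressive) ≈ 0.2391, P(balanced) ≈ 0.5572, P(conservative) ≈ 0.2037

0.239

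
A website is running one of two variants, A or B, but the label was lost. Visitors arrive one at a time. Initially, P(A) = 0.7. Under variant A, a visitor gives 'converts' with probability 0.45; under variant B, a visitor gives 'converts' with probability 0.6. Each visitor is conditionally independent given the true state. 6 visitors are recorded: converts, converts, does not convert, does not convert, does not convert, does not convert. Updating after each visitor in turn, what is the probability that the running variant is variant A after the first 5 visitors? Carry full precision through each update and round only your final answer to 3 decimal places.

After 'converts': P(A) = 0.45·0.7000 / (0.45·0.7000 + 0.6·0.3000) ≈ 0.6364
After 'converts': P(A) = 0.45·0.6364 / (0.45·0.6364 + 0.6·0.3636) ≈ 0.5676
After 'does not convert': P(A) = 0.55·0.5676 / (0.55·0.5676 + 0.4·0.4324) ≈ 0.6435
After 'does not convert': P(A) = 0.55·0.6435 / (0.55·0.6435 + 0.4·0.3565) ≈ 0.7128
After 'does not convert': P(A) = 0.55·0.7128 / (0.55·0.7128 + 0.4·0.2872) ≈ 0.7733

0.773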